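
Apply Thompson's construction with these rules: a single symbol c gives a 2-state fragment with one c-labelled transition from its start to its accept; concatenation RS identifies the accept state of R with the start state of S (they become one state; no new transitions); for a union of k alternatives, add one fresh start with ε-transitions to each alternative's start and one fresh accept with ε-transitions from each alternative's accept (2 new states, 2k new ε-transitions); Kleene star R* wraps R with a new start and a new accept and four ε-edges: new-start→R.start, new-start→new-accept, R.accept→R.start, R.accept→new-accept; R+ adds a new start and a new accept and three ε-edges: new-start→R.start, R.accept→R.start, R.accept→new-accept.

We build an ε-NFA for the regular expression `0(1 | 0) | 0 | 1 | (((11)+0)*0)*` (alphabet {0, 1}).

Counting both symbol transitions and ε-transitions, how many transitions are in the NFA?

Per subexpression:
Each of the 9 symbol leaves contributes 1 transition (1 symbol, 0 ε).
  1 | 0 → 6 transitions (2 symbol, 4 ε)
  0(1 | 0) → 7 transitions (3 symbol, 4 ε)
  11 → 2 transitions (2 symbol, 0 ε)
  (11)+ → 5 transitions (2 symbol, 3 ε)
  (11)+0 → 6 transitions (3 symbol, 3 ε)
  ((11)+0)* → 10 transitions (3 symbol, 7 ε)
  ((11)+0)*0 → 11 transitions (4 symbol, 7 ε)
  (((11)+0)*0)* → 15 transitions (4 symbol, 11 ε)
  0(1 | 0) | 0 | 1 | (((11)+0)*0)* → 32 transitions (9 symbol, 23 ε)

32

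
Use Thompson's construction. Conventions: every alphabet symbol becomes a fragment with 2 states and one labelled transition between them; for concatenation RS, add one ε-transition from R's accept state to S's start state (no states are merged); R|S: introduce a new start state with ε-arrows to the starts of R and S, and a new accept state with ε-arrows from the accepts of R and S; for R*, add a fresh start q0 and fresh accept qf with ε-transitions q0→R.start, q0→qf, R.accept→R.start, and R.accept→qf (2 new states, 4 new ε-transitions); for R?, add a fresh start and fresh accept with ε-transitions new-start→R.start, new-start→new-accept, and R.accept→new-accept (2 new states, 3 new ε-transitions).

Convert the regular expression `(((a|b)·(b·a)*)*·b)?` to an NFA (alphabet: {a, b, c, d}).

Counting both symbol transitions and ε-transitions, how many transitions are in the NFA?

Bottom-up over the parse tree:
Each of the 5 symbol leaves contributes 1 transition (1 symbol, 0 ε).
  a|b = 6 transitions (2 symbol, 4 ε)
  b·a = 3 transitions (2 symbol, 1 ε)
  (b·a)* = 7 transitions (2 symbol, 5 ε)
  (a|b)·(b·a)* = 14 transitions (4 symbol, 10 ε)
  ((a|b)·(b·a)*)* = 18 transitions (4 symbol, 14 ε)
  ((a|b)·(b·a)*)*·b = 20 transitions (5 symbol, 15 ε)
  (((a|b)·(b·a)*)*·b)? = 23 transitions (5 symbol, 18 ε)

23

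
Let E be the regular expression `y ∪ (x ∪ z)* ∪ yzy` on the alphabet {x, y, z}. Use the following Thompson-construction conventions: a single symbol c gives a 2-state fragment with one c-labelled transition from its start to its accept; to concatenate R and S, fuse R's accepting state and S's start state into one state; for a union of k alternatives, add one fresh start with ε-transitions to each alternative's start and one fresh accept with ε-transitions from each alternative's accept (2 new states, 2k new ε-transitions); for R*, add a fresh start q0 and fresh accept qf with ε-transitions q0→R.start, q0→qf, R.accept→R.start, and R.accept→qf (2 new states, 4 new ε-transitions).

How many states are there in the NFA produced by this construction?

Per subexpression:
Each of the 6 symbol leaves contributes a 2-state fragment.
  x ∪ z = 6 states
  (x ∪ z)* = 8 states
  yzy = 4 states
  y ∪ (x ∪ z)* ∪ yzy = 16 states

16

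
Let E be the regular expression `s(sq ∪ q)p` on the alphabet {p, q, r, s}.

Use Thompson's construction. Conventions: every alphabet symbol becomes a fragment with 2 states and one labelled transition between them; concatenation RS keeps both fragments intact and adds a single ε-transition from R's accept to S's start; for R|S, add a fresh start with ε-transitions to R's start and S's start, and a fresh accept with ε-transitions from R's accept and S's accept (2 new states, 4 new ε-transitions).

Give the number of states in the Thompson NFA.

By structural recursion:
Each of the 5 symbol leaves contributes a 2-state fragment.
  sq : 4 states
  sq ∪ q : 8 states
  s(sq ∪ q)p : 12 states

12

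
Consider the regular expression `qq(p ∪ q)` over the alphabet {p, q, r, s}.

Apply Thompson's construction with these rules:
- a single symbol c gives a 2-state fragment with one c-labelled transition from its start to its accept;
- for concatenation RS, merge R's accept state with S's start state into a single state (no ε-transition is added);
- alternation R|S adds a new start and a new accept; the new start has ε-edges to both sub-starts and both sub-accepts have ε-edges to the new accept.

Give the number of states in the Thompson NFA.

Recursing over subexpressions:
Each of the 4 symbol leaves contributes a 2-state fragment.
  p ∪ q = 6 states
  qq(p ∪ q) = 8 states

8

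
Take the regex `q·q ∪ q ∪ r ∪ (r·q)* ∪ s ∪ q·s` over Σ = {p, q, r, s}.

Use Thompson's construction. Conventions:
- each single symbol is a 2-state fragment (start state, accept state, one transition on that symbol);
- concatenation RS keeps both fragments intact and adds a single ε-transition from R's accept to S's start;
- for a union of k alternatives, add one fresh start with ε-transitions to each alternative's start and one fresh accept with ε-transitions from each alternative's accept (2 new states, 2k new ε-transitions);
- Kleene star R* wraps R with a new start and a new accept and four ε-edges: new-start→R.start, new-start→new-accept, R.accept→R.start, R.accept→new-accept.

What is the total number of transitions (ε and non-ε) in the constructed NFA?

28

Building bottom-up:
Each of the 9 symbol leaves contributes 1 transition (1 symbol, 0 ε).
  q·q → 3 transitions (2 symbol, 1 ε)
  r·q → 3 transitions (2 symbol, 1 ε)
  (r·q)* → 7 transitions (2 symbol, 5 ε)
  q·s → 3 transitions (2 symbol, 1 ε)
  q·q ∪ q ∪ r ∪ (r·q)* ∪ s ∪ q·s → 28 transitions (9 symbol, 19 ε)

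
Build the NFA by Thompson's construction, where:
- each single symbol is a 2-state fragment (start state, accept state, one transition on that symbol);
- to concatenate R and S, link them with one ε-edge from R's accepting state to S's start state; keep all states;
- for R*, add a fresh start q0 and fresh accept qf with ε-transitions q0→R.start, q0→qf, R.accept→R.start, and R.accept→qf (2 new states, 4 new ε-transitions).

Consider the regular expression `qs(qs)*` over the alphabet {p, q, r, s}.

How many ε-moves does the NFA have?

7

Per subexpression:
Each of the 4 symbol leaves contributes 0 ε-transitions.
  qs → 1 ε-transition
  (qs)* → 5 ε-transitions
  qs(qs)* → 7 ε-transitions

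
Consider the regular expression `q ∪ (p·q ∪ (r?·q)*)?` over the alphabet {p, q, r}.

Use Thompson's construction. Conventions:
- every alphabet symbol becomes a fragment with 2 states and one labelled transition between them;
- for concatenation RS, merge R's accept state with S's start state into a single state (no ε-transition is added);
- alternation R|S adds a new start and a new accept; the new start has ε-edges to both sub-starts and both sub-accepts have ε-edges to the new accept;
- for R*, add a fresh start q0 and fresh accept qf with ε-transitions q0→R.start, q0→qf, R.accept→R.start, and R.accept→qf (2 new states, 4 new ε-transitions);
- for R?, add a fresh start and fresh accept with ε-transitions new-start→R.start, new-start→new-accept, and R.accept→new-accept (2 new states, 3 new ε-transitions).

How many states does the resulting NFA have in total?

18

Recursing over subexpressions:
Each of the 5 symbol leaves contributes a 2-state fragment.
  p·q — 3 states
  r? — 4 states
  r?·q — 5 states
  (r?·q)* — 7 states
  p·q ∪ (r?·q)* — 12 states
  (p·q ∪ (r?·q)*)? — 14 states
  q ∪ (p·q ∪ (r?·q)*)? — 18 states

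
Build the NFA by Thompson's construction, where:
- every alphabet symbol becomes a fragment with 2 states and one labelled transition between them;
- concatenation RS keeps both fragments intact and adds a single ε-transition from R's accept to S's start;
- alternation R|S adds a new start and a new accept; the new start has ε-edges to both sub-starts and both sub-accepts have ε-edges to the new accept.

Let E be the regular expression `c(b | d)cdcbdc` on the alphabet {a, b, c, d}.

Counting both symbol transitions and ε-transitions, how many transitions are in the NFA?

Bottom-up over the parse tree:
Each of the 9 symbol leaves contributes 1 transition (1 symbol, 0 ε).
  b | d → 6 transitions (2 symbol, 4 ε)
  c(b | d)cdcbdc → 20 transitions (9 symbol, 11 ε)

20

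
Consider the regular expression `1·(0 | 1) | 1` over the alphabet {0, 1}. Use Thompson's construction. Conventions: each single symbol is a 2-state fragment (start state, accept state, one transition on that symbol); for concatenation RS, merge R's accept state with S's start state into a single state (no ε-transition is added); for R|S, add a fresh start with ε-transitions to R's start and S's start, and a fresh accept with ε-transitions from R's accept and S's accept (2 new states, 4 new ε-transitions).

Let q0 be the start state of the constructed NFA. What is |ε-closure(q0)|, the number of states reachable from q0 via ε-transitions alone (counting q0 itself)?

3

Let C(F) = |ε-closure(F.start)| within fragment F, and note whether F accepts ε. Symbol fragments have C = 1 and do not accept ε. Then:
  0 | 1 → C = 1 + 1 + 1 = 3 (the new accept is not ε-reachable since no branch accepts ε)
  1·(0 | 1) → C equals the left operand's closure size = 1 (its accept is not ε-reachable, so the closure stops there)
  1·(0 | 1) | 1 → new start ε-reaches every alternative's start; none of them accept ε, so the new accept is not reached: C = 1 + 1 + 1 = 3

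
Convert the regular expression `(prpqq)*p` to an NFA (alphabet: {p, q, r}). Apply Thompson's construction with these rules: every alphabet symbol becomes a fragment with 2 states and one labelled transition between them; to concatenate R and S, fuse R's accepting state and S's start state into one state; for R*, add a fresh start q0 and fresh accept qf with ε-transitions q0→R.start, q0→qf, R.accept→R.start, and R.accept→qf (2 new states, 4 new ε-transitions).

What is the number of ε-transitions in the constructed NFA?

4

Bottom-up over the parse tree:
Each of the 6 symbol leaves contributes 0 ε-transitions.
  prpqq → 0 ε-transitions
  (prpqq)* → 4 ε-transitions
  (prpqq)*p → 4 ε-transitions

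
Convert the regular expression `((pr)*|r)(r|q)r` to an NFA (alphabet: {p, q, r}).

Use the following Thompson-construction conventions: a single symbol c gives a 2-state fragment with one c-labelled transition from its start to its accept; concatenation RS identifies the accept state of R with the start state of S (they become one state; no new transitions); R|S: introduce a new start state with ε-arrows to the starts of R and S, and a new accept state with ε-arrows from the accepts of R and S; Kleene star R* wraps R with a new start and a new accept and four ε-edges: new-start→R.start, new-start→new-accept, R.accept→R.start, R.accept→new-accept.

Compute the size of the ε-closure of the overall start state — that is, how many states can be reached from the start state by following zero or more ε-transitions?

8

Compute the ε-closure size of each fragment's start state recursively; a symbol fragment's start has no outgoing ε-edge, so its closure is just itself (size 1).
  pr — same as the first factor's closure: |ε-closure| = 1
  (pr)* — the star's fresh start ε-reaches both the body's start and the fresh accept: |ε-closure| = 2 + 1 = 3
  (pr)*|r — new start ε-reaches every alternative's start; at least one alternative accepts ε, so the union's new accept is reached too: |ε-closure| = 1 + 3 + 1 + 1 = 6
  r|q — |ε-closure| = 1 + 1 + 1 = 3 (the new accept is not ε-reachable since no branch accepts ε)
  ((pr)*|r)(r|q)r — the left operand accepts ε, so the closure extends into the next operand (the shared merged state is already counted); |ε-closure| = 6 + (3−1) = 8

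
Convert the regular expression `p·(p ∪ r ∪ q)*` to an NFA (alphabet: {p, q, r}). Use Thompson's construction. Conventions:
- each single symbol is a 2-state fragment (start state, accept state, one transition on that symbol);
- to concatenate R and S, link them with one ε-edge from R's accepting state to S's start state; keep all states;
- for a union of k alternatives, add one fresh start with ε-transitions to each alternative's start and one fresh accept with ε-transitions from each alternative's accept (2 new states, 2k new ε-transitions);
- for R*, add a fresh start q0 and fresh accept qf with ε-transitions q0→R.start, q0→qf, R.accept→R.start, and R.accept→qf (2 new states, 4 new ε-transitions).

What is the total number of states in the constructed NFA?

Building bottom-up:
Each of the 4 symbol leaves contributes a 2-state fragment.
  p ∪ r ∪ q → 8 states
  (p ∪ r ∪ q)* → 10 states
  p·(p ∪ r ∪ q)* → 12 states

12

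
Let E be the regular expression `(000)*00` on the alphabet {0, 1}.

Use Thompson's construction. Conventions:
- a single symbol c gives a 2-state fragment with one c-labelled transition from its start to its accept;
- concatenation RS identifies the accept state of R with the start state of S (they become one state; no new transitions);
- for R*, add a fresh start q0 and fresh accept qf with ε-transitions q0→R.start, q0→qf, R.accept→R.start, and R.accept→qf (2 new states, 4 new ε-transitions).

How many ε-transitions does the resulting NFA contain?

4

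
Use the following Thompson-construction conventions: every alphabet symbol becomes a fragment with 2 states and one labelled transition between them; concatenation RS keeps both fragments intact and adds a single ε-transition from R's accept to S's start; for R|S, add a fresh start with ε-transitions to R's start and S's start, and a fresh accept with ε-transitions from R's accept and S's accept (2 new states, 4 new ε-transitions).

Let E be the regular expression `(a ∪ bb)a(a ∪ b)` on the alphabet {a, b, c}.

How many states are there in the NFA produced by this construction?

16

Per subexpression:
Each of the 6 symbol leaves contributes a 2-state fragment.
  bb : 4 states
  a ∪ bb : 8 states
  a ∪ b : 6 states
  (a ∪ bb)a(a ∪ b) : 16 states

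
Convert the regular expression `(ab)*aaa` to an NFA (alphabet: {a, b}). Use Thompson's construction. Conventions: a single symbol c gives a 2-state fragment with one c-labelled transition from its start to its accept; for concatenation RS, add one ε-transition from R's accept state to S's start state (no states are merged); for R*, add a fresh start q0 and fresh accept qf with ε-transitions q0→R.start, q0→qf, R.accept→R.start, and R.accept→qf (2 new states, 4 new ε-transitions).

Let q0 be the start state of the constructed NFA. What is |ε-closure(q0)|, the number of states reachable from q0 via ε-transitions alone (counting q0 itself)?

Work bottom-up. For each fragment F, track |ε-closure(F.start)| and whether F's accept lies in that closure (i.e. whether F accepts ε). A single-symbol fragment has closure size 1 and does not accept ε.
  ab — |ε-closure| equals the left operand's closure size = 1 (its accept is not ε-reachable, so the closure stops there)
  (ab)* — the star's fresh start ε-reaches both the body's start and the fresh accept: |ε-closure| = 2 + 1 = 3
  (ab)*aaa — the left operand accepts ε, so the closure extends into the next operand (via the concat ε-link); |ε-closure| = 3 + 1 = 4

4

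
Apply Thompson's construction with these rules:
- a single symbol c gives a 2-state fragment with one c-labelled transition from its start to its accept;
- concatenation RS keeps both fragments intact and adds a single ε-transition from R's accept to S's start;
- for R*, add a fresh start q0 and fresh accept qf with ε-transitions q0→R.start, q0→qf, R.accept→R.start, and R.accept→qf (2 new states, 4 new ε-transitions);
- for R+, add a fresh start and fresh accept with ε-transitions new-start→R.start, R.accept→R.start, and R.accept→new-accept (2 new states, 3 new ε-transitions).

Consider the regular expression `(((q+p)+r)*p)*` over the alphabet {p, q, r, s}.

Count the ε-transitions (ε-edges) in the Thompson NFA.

Recursing over subexpressions:
Each of the 4 symbol leaves contributes 0 ε-transitions.
  q+ = 3 ε-transitions
  q+p = 4 ε-transitions
  (q+p)+ = 7 ε-transitions
  (q+p)+r = 8 ε-transitions
  ((q+p)+r)* = 12 ε-transitions
  ((q+p)+r)*p = 13 ε-transitions
  (((q+p)+r)*p)* = 17 ε-transitions

17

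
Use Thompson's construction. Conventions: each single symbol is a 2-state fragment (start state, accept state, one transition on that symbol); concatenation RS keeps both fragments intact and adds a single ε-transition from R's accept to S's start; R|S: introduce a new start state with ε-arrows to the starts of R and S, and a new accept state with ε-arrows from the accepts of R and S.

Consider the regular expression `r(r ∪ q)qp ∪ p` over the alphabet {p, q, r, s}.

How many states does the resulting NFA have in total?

16

Recursing over subexpressions:
Each of the 6 symbol leaves contributes a 2-state fragment.
  r ∪ q — 6 states
  r(r ∪ q)qp — 12 states
  r(r ∪ q)qp ∪ p — 16 states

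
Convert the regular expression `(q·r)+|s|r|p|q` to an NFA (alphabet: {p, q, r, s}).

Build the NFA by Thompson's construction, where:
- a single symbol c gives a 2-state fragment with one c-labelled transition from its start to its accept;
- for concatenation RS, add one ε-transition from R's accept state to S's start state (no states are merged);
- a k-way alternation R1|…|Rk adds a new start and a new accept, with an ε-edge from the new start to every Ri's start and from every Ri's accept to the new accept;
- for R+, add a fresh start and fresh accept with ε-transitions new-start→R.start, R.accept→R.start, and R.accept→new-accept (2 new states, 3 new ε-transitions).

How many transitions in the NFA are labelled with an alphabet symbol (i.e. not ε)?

Building bottom-up:
Each of the 6 symbol leaves contributes exactly 1 symbol transition.
  q·r : 2 symbol transitions
  (q·r)+ : 2 symbol transitions
  (q·r)+|s|r|p|q : 6 symbol transitions

6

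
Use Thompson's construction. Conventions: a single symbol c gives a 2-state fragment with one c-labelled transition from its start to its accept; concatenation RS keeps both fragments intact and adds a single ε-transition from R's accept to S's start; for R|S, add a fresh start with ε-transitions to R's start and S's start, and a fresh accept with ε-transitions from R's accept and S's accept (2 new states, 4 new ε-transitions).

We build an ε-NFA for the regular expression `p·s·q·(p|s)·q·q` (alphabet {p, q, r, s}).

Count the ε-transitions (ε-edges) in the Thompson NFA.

9

Per subexpression:
Each of the 7 symbol leaves contributes 0 ε-transitions.
  p|s → 4 ε-transitions
  p·s·q·(p|s)·q·q → 9 ε-transitions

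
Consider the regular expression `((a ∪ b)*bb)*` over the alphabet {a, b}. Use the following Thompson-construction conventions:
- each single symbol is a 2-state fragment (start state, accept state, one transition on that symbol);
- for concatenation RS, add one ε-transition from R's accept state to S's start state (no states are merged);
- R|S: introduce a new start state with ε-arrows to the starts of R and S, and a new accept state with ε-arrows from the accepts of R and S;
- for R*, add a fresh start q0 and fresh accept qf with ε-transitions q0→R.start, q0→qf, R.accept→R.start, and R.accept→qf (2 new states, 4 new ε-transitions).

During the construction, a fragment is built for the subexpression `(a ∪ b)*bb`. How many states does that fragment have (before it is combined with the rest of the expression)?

12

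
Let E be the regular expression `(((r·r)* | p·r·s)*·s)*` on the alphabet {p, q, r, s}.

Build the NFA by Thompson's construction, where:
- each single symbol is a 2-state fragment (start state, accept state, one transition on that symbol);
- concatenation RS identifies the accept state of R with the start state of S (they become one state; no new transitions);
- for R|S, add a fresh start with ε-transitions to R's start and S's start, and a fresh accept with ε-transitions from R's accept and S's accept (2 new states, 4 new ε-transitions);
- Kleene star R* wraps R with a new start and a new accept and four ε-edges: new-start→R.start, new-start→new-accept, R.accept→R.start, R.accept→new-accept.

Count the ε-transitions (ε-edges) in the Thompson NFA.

16

Per subexpression:
Each of the 6 symbol leaves contributes 0 ε-transitions.
  r·r = 0 ε-transitions
  (r·r)* = 4 ε-transitions
  p·r·s = 0 ε-transitions
  (r·r)* | p·r·s = 8 ε-transitions
  ((r·r)* | p·r·s)* = 12 ε-transitions
  ((r·r)* | p·r·s)*·s = 12 ε-transitions
  (((r·r)* | p·r·s)*·s)* = 16 ε-transitions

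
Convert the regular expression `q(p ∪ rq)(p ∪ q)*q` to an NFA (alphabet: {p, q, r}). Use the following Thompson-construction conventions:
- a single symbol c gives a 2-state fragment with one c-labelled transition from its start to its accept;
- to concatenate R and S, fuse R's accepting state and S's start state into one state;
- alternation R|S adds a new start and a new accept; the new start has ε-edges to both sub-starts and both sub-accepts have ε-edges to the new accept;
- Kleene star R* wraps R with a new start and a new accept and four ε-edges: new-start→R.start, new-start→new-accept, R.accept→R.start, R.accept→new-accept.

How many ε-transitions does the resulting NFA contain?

12

By structural recursion:
Each of the 7 symbol leaves contributes 0 ε-transitions.
  rq : 0 ε-transitions
  p ∪ rq : 4 ε-transitions
  p ∪ q : 4 ε-transitions
  (p ∪ q)* : 8 ε-transitions
  q(p ∪ rq)(p ∪ q)*q : 12 ε-transitions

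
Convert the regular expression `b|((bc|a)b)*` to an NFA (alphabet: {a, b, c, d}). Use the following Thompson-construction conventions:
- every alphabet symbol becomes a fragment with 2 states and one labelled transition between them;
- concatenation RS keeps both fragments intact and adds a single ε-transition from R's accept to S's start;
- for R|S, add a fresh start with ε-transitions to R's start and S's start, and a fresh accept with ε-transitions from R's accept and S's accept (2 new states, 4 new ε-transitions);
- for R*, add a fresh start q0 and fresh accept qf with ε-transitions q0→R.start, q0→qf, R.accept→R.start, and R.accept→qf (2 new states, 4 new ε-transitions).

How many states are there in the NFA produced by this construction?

Bottom-up over the parse tree:
Each of the 5 symbol leaves contributes a 2-state fragment.
  bc = 4 states
  bc|a = 8 states
  (bc|a)b = 10 states
  ((bc|a)b)* = 12 states
  b|((bc|a)b)* = 16 states

16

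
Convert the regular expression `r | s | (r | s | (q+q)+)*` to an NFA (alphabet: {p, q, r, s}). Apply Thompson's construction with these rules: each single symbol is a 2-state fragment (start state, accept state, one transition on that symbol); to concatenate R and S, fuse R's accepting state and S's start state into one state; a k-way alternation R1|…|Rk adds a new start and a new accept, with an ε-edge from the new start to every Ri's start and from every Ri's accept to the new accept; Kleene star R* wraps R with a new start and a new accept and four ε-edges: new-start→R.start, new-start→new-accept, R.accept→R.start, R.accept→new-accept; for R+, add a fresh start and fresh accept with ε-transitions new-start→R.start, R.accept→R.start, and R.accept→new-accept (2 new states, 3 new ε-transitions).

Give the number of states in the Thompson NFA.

21

Recursing over subexpressions:
Each of the 6 symbol leaves contributes a 2-state fragment.
  q+ : 4 states
  q+q : 5 states
  (q+q)+ : 7 states
  r | s | (q+q)+ : 13 states
  (r | s | (q+q)+)* : 15 states
  r | s | (r | s | (q+q)+)* : 21 states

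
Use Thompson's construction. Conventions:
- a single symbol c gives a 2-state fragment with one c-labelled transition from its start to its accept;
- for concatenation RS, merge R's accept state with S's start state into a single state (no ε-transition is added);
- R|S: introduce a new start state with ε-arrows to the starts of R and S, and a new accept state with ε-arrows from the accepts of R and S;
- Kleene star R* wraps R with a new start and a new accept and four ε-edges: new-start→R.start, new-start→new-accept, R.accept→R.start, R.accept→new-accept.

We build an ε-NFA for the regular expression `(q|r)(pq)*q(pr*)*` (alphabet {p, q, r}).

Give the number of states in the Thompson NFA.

17

Per subexpression:
Each of the 7 symbol leaves contributes a 2-state fragment.
  q|r → 6 states
  pq → 3 states
  (pq)* → 5 states
  r* → 4 states
  pr* → 5 states
  (pr*)* → 7 states
  (q|r)(pq)*q(pr*)* → 17 states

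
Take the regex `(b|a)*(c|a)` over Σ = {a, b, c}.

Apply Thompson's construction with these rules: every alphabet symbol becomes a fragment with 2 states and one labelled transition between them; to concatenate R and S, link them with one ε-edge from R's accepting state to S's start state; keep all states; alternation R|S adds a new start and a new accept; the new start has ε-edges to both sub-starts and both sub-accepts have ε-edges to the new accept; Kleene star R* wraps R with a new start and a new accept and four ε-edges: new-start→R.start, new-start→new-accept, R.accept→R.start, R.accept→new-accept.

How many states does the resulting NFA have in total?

Building bottom-up:
Each of the 4 symbol leaves contributes a 2-state fragment.
  b|a = 6 states
  (b|a)* = 8 states
  c|a = 6 states
  (b|a)*(c|a) = 14 states

14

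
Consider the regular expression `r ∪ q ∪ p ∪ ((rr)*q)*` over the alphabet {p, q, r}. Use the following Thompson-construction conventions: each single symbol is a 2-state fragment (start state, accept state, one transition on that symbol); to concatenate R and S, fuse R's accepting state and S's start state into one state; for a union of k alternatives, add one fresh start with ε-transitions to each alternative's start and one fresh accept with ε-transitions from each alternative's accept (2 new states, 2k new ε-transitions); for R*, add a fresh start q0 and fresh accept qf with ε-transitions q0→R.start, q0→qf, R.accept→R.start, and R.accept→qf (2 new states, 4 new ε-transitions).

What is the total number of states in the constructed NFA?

By structural recursion:
Each of the 6 symbol leaves contributes a 2-state fragment.
  rr : 3 states
  (rr)* : 5 states
  (rr)*q : 6 states
  ((rr)*q)* : 8 states
  r ∪ q ∪ p ∪ ((rr)*q)* : 16 states

16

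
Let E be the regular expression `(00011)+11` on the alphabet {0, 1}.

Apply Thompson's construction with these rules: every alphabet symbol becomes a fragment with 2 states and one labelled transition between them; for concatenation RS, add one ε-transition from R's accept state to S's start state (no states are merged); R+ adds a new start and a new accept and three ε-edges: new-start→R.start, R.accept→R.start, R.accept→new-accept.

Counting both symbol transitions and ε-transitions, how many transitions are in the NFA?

Per subexpression:
Each of the 7 symbol leaves contributes 1 transition (1 symbol, 0 ε).
  00011 = 9 transitions (5 symbol, 4 ε)
  (00011)+ = 12 transitions (5 symbol, 7 ε)
  (00011)+11 = 16 transitions (7 symbol, 9 ε)

16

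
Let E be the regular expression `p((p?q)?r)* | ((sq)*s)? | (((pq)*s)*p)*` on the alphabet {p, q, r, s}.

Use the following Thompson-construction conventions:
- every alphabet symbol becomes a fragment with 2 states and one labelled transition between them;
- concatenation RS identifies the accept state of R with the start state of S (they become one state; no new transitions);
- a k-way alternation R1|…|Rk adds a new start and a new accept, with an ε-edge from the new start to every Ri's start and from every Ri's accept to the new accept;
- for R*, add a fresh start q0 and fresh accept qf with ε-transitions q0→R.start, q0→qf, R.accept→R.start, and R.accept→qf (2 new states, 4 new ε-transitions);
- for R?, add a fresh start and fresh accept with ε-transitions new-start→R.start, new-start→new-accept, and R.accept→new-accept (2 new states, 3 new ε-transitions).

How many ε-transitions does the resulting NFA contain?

35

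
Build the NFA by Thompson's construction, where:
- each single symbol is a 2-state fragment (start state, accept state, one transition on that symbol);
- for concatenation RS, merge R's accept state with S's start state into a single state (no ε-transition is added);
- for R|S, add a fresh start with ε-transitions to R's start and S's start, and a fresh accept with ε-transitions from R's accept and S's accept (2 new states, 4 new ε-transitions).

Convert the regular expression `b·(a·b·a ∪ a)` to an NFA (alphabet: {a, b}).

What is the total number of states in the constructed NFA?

9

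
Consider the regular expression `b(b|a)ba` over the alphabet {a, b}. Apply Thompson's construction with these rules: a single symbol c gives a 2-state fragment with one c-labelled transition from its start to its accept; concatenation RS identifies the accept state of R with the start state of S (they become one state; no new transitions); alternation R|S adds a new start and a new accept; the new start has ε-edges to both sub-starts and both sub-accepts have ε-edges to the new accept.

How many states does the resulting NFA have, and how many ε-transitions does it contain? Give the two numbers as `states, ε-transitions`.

Recursing over subexpressions:
Each of the 5 symbol leaves contributes 2 states and 0 ε-transitions.
  b|a — 6 states, 4 ε-transitions
  b(b|a)ba — 9 states, 4 ε-transitions

9, 4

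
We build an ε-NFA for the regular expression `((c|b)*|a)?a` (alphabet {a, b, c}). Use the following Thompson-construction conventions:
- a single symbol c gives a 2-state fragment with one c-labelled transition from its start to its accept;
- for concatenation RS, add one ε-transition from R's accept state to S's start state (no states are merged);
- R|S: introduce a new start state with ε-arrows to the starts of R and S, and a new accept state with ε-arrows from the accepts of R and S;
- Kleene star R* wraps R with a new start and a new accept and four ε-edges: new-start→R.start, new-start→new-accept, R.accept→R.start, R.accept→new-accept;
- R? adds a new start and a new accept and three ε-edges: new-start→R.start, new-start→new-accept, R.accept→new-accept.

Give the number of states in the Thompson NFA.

16

Per subexpression:
Each of the 4 symbol leaves contributes a 2-state fragment.
  c|b = 6 states
  (c|b)* = 8 states
  (c|b)*|a = 12 states
  ((c|b)*|a)? = 14 states
  ((c|b)*|a)?a = 16 states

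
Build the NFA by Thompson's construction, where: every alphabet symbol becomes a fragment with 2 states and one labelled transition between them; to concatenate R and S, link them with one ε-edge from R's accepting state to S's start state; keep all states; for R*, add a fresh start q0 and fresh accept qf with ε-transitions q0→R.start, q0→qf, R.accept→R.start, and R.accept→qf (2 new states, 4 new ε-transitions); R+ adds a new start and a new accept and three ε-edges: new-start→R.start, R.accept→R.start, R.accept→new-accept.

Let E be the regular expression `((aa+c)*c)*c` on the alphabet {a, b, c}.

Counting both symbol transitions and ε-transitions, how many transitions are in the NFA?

Bottom-up over the parse tree:
Each of the 5 symbol leaves contributes 1 transition (1 symbol, 0 ε).
  a+ — 4 transitions (1 symbol, 3 ε)
  aa+c — 8 transitions (3 symbol, 5 ε)
  (aa+c)* — 12 transitions (3 symbol, 9 ε)
  (aa+c)*c — 14 transitions (4 symbol, 10 ε)
  ((aa+c)*c)* — 18 transitions (4 symbol, 14 ε)
  ((aa+c)*c)*c — 20 transitions (5 symbol, 15 ε)

20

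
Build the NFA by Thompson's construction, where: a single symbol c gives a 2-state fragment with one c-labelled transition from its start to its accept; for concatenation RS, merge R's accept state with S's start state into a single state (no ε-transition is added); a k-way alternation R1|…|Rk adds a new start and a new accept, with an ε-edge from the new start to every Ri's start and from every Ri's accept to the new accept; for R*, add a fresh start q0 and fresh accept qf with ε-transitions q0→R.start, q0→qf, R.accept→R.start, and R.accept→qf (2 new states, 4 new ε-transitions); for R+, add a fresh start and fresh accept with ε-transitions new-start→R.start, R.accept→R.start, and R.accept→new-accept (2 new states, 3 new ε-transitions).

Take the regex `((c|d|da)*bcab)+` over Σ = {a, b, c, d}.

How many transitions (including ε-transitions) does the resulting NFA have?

Building bottom-up:
Each of the 8 symbol leaves contributes 1 transition (1 symbol, 0 ε).
  da → 2 transitions (2 symbol, 0 ε)
  c|d|da → 10 transitions (4 symbol, 6 ε)
  (c|d|da)* → 14 transitions (4 symbol, 10 ε)
  (c|d|da)*bcab → 18 transitions (8 symbol, 10 ε)
  ((c|d|da)*bcab)+ → 21 transitions (8 symbol, 13 ε)

21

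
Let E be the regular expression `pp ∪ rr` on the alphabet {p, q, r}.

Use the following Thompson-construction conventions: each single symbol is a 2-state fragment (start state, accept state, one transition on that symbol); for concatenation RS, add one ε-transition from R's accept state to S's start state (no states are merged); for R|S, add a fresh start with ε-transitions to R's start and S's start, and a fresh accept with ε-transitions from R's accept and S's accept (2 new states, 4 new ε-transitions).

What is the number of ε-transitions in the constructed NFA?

6

By structural recursion:
Each of the 4 symbol leaves contributes 0 ε-transitions.
  pp → 1 ε-transition
  rr → 1 ε-transition
  pp ∪ rr → 6 ε-transitions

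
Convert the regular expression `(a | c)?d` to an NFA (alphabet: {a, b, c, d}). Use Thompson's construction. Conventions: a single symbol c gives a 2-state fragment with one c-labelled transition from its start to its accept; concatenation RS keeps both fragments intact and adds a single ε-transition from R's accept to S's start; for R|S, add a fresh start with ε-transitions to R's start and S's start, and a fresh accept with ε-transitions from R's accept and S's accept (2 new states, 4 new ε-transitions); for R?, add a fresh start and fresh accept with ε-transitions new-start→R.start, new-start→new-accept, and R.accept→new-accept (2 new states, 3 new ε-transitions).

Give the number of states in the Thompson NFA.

10

By structural recursion:
Each of the 3 symbol leaves contributes a 2-state fragment.
  a | c : 6 states
  (a | c)? : 8 states
  (a | c)?d : 10 states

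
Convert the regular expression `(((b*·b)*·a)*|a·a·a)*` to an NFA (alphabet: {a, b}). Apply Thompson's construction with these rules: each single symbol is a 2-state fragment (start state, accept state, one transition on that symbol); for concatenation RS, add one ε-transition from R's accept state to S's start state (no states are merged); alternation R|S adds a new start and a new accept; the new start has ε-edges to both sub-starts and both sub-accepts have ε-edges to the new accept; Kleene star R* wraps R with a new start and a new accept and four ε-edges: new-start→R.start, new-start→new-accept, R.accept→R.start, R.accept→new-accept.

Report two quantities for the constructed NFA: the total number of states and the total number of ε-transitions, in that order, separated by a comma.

22, 24

By structural recursion:
Each of the 6 symbol leaves contributes 2 states and 0 ε-transitions.
  b* — 4 states, 4 ε-transitions
  b*·b — 6 states, 5 ε-transitions
  (b*·b)* — 8 states, 9 ε-transitions
  (b*·b)*·a — 10 states, 10 ε-transitions
  ((b*·b)*·a)* — 12 states, 14 ε-transitions
  a·a·a — 6 states, 2 ε-transitions
  ((b*·b)*·a)*|a·a·a — 20 states, 20 ε-transitions
  (((b*·b)*·a)*|a·a·a)* — 22 states, 24 ε-transitions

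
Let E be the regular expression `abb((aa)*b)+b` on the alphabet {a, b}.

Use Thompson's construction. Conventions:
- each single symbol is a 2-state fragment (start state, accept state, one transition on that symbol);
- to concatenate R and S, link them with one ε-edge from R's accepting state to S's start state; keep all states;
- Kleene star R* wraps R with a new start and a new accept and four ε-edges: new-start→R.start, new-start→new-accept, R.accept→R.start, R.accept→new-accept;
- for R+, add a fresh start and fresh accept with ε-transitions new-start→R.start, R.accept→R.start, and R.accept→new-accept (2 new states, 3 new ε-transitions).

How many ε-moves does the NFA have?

13

Per subexpression:
Each of the 7 symbol leaves contributes 0 ε-transitions.
  aa = 1 ε-transition
  (aa)* = 5 ε-transitions
  (aa)*b = 6 ε-transitions
  ((aa)*b)+ = 9 ε-transitions
  abb((aa)*b)+b = 13 ε-transitions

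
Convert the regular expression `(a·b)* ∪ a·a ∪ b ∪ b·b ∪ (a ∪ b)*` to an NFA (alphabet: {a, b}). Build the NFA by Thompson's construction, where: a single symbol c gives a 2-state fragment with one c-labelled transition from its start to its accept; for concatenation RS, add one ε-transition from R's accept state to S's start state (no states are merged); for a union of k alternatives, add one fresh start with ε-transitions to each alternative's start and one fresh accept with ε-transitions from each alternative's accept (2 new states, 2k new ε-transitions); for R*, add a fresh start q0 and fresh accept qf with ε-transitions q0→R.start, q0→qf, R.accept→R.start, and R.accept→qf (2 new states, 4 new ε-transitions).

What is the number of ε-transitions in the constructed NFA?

By structural recursion:
Each of the 9 symbol leaves contributes 0 ε-transitions.
  a·b — 1 ε-transition
  (a·b)* — 5 ε-transitions
  a·a — 1 ε-transition
  b·b — 1 ε-transition
  a ∪ b — 4 ε-transitions
  (a ∪ b)* — 8 ε-transitions
  (a·b)* ∪ a·a ∪ b ∪ b·b ∪ (a ∪ b)* — 25 ε-transitions

25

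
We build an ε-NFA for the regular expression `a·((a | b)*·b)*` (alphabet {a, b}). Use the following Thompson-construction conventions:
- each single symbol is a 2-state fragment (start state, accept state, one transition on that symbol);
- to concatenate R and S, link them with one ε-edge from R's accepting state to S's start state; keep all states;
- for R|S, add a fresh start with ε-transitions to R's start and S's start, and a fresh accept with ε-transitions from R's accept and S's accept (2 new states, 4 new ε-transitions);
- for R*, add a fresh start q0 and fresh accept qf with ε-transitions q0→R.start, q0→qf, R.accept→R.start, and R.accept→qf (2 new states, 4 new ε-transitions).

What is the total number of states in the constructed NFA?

14

Bottom-up over the parse tree:
Each of the 4 symbol leaves contributes a 2-state fragment.
  a | b : 6 states
  (a | b)* : 8 states
  (a | b)*·b : 10 states
  ((a | b)*·b)* : 12 states
  a·((a | b)*·b)* : 14 states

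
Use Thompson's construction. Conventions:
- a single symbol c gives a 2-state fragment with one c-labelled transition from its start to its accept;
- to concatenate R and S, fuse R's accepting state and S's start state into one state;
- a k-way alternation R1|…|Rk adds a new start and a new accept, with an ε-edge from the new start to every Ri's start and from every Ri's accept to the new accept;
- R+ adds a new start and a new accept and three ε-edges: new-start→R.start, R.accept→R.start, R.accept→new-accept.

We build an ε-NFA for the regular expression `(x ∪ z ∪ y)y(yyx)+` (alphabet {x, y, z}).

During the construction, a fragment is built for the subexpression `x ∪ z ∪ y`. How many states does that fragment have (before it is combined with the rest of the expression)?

8

Fragment for `x ∪ z ∪ y`:
Each of the 3 symbol leaves contributes a 2-state fragment.
  x ∪ z ∪ y = 8 states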